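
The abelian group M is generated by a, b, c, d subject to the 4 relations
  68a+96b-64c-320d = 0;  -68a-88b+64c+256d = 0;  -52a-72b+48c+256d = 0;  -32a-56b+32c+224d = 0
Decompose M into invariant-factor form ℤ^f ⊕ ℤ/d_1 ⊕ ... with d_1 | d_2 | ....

Answer: M ≅ ℤ/4 ⊕ ℤ/8 ⊕ ℤ/16 ⊕ ℤ/32

Derivation:
rank_ℚ(R)=4; free=4−4=0
SNF(R) diag = [4, 8, 16, 32] → torsion [4, 8, 16, 32]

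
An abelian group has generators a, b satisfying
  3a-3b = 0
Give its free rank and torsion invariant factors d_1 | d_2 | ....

Answer: M ≅ ℤ^1 ⊕ ℤ/3

Derivation:
rank_ℚ(R)=1; free=2−1=1
SNF(R) diag = [3] → torsion [3]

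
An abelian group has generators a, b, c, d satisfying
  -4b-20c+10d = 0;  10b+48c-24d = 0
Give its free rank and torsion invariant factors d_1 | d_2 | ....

Answer: M ≅ ℤ^2 ⊕ ℤ/2 ⊕ ℤ/2

Derivation:
rank_ℚ(R)=2; free=4−2=2
SNF(R) diag = [2, 2] → torsion [2, 2]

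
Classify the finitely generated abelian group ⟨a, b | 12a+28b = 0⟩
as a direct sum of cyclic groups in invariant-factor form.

Answer: M ≅ ℤ^1 ⊕ ℤ/4

Derivation:
rank_ℚ(R)=1; free=2−1=1
SNF(R) diag = [4] → torsion [4]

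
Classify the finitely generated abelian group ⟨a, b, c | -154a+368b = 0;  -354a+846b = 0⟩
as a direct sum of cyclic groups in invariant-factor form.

Answer: M ≅ ℤ^1 ⊕ ℤ/2 ⊕ ℤ/6

Derivation:
rank_ℚ(R)=2; free=3−2=1
SNF(R) diag = [2, 6] → torsion [2, 6]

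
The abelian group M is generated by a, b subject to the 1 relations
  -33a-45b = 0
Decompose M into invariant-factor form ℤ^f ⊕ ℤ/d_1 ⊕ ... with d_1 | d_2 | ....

rank_ℚ(R)=1; free=2−1=1
SNF(R) diag = [3] → torsion [3]

Answer: M ≅ ℤ^1 ⊕ ℤ/3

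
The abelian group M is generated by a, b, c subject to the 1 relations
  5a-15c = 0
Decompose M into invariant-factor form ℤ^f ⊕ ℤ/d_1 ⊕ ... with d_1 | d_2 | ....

Answer: M ≅ ℤ^2 ⊕ ℤ/5

Derivation:
rank_ℚ(R)=1; free=3−1=2
SNF(R) diag = [5] → torsion [5]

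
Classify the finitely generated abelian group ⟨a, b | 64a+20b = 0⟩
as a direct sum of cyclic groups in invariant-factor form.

rank_ℚ(R)=1; free=2−1=1
SNF(R) diag = [4] → torsion [4]

Answer: M ≅ ℤ^1 ⊕ ℤ/4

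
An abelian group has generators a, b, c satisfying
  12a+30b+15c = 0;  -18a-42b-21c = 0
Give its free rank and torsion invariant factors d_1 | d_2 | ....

rank_ℚ(R)=2; free=3−2=1
SNF(R) diag = [3, 6] → torsion [3, 6]

Answer: M ≅ ℤ^1 ⊕ ℤ/3 ⊕ ℤ/6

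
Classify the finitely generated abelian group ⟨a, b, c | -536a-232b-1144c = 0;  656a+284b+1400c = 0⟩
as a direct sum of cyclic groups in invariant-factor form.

rank_ℚ(R)=2; free=3−2=1
SNF(R) diag = [4, 8] → torsion [4, 8]

Answer: M ≅ ℤ^1 ⊕ ℤ/4 ⊕ ℤ/8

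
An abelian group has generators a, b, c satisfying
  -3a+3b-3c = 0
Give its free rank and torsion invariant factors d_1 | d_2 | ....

rank_ℚ(R)=1; free=3−1=2
SNF(R) diag = [3] → torsion [3]

Answer: M ≅ ℤ^2 ⊕ ℤ/3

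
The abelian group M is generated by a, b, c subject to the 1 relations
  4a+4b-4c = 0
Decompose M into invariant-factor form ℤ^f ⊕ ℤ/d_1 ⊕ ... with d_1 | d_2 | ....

rank_ℚ(R)=1; free=3−1=2
SNF(R) diag = [4] → torsion [4]

Answer: M ≅ ℤ^2 ⊕ ℤ/4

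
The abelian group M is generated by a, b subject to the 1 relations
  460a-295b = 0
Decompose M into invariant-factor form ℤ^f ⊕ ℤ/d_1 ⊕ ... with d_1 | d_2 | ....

Answer: M ≅ ℤ^1 ⊕ ℤ/5

Derivation:
rank_ℚ(R)=1; free=2−1=1
SNF(R) diag = [5] → torsion [5]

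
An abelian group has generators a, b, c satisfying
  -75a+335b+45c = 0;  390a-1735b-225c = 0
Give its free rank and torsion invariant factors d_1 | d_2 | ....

rank_ℚ(R)=2; free=3−2=1
SNF(R) diag = [5, 15] → torsion [5, 15]

Answer: M ≅ ℤ^1 ⊕ ℤ/5 ⊕ ℤ/15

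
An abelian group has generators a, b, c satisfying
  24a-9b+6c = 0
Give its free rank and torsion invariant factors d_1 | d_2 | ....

rank_ℚ(R)=1; free=3−1=2
SNF(R) diag = [3] → torsion [3]

Answer: M ≅ ℤ^2 ⊕ ℤ/3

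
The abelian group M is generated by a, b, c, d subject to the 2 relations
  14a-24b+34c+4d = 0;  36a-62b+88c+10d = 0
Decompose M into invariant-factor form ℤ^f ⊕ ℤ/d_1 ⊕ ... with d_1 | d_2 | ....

Answer: M ≅ ℤ^2 ⊕ ℤ/2 ⊕ ℤ/2

Derivation:
rank_ℚ(R)=2; free=4−2=2
SNF(R) diag = [2, 2] → torsion [2, 2]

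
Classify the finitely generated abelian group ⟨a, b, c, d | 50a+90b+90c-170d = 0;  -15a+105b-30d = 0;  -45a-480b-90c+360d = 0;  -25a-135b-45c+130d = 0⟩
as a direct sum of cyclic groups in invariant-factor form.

rank_ℚ(R)=4; free=4−4=0
SNF(R) diag = [5, 15, 45, 90] → torsion [5, 15, 45, 90]

Answer: M ≅ ℤ/5 ⊕ ℤ/15 ⊕ ℤ/45 ⊕ ℤ/90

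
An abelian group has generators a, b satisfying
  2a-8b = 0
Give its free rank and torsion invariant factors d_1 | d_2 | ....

Answer: M ≅ ℤ^1 ⊕ ℤ/2

Derivation:
rank_ℚ(R)=1; free=2−1=1
SNF(R) diag = [2] → torsion [2]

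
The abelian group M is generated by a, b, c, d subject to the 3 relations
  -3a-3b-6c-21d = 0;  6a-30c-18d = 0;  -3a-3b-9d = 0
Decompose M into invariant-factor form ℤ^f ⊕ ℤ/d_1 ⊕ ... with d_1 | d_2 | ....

rank_ℚ(R)=3; free=4−3=1
SNF(R) diag = [3, 6, 6] → torsion [3, 6, 6]

Answer: M ≅ ℤ^1 ⊕ ℤ/3 ⊕ ℤ/6 ⊕ ℤ/6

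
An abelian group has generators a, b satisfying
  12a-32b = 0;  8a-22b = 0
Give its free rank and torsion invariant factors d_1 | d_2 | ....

rank_ℚ(R)=2; free=2−2=0
SNF(R) diag = [2, 4] → torsion [2, 4]

Answer: M ≅ ℤ/2 ⊕ ℤ/4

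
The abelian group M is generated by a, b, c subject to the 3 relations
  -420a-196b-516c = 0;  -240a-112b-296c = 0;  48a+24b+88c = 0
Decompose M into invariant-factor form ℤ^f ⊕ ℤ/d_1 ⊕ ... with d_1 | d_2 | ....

Answer: M ≅ ℤ/4 ⊕ ℤ/8 ⊕ ℤ/24

Derivation:
rank_ℚ(R)=3; free=3−3=0
SNF(R) diag = [4, 8, 24] → torsion [4, 8, 24]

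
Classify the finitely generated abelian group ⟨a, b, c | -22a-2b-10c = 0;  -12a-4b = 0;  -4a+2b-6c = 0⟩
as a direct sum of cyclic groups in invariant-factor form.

Answer: M ≅ ℤ/2 ⊕ ℤ/2 ⊕ ℤ/4

Derivation:
rank_ℚ(R)=3; free=3−3=0
SNF(R) diag = [2, 2, 4] → torsion [2, 2, 4]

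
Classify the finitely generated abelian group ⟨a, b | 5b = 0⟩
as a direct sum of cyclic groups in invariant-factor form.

rank_ℚ(R)=1; free=2−1=1
SNF(R) diag = [5] → torsion [5]

Answer: M ≅ ℤ^1 ⊕ ℤ/5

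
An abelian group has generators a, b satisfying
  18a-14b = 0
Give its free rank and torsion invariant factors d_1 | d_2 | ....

Answer: M ≅ ℤ^1 ⊕ ℤ/2

Derivation:
rank_ℚ(R)=1; free=2−1=1
SNF(R) diag = [2] → torsion [2]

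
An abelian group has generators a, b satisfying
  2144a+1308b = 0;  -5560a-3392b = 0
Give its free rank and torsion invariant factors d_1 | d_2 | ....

Answer: M ≅ ℤ/4 ⊕ ℤ/8

Derivation:
rank_ℚ(R)=2; free=2−2=0
SNF(R) diag = [4, 8] → torsion [4, 8]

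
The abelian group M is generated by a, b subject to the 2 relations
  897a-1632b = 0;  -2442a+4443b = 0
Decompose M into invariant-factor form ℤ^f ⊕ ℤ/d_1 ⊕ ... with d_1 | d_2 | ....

rank_ℚ(R)=2; free=2−2=0
SNF(R) diag = [3, 9] → torsion [3, 9]

Answer: M ≅ ℤ/3 ⊕ ℤ/9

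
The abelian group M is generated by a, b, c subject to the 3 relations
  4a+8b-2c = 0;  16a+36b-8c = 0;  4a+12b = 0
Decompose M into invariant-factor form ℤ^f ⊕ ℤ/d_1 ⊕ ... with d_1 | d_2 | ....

Answer: M ≅ ℤ/2 ⊕ ℤ/4 ⊕ ℤ/4

Derivation:
rank_ℚ(R)=3; free=3−3=0
SNF(R) diag = [2, 4, 4] → torsion [2, 4, 4]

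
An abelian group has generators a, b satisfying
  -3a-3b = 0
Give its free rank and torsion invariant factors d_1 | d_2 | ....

Answer: M ≅ ℤ^1 ⊕ ℤ/3

Derivation:
rank_ℚ(R)=1; free=2−1=1
SNF(R) diag = [3] → torsion [3]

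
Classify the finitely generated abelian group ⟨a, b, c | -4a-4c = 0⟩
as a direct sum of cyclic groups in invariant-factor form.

rank_ℚ(R)=1; free=3−1=2
SNF(R) diag = [4] → torsion [4]

Answer: M ≅ ℤ^2 ⊕ ℤ/4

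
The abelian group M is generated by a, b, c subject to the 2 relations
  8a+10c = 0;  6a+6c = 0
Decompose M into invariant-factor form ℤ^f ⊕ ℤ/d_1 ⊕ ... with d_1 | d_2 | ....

Answer: M ≅ ℤ^1 ⊕ ℤ/2 ⊕ ℤ/6

Derivation:
rank_ℚ(R)=2; free=3−2=1
SNF(R) diag = [2, 6] → torsion [2, 6]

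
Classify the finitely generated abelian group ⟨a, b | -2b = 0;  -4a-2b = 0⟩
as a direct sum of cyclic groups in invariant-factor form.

rank_ℚ(R)=2; free=2−2=0
SNF(R) diag = [2, 4] → torsion [2, 4]

Answer: M ≅ ℤ/2 ⊕ ℤ/4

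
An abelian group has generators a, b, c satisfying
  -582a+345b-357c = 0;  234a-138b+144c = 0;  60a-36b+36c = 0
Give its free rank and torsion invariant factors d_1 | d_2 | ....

rank_ℚ(R)=3; free=3−3=0
SNF(R) diag = [3, 6, 12] → torsion [3, 6, 12]

Answer: M ≅ ℤ/3 ⊕ ℤ/6 ⊕ ℤ/12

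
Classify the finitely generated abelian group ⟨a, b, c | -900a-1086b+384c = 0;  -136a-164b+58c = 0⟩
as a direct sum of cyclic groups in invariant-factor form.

Answer: M ≅ ℤ^1 ⊕ ℤ/2 ⊕ ℤ/6

Derivation:
rank_ℚ(R)=2; free=3−2=1
SNF(R) diag = [2, 6] → torsion [2, 6]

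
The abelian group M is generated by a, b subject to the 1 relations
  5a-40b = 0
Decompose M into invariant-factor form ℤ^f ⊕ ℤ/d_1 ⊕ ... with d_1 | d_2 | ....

Answer: M ≅ ℤ^1 ⊕ ℤ/5

Derivation:
rank_ℚ(R)=1; free=2−1=1
SNF(R) diag = [5] → torsion [5]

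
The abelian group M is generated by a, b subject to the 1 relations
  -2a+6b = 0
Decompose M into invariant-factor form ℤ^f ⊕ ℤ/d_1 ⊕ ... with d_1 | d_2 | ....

Answer: M ≅ ℤ^1 ⊕ ℤ/2

Derivation:
rank_ℚ(R)=1; free=2−1=1
SNF(R) diag = [2] → torsion [2]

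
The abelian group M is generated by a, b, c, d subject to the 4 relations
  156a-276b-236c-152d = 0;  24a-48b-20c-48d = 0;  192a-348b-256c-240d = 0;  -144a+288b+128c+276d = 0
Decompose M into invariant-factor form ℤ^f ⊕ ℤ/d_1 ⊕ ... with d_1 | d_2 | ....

rank_ℚ(R)=4; free=4−4=0
SNF(R) diag = [4, 4, 12, 36] → torsion [4, 4, 12, 36]

Answer: M ≅ ℤ/4 ⊕ ℤ/4 ⊕ ℤ/12 ⊕ ℤ/36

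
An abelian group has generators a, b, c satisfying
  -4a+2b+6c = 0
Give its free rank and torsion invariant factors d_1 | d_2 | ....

Answer: M ≅ ℤ^2 ⊕ ℤ/2

Derivation:
rank_ℚ(R)=1; free=3−1=2
SNF(R) diag = [2] → torsion [2]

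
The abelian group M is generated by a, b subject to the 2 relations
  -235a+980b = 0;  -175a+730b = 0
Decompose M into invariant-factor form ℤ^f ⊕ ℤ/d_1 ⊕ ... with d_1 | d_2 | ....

rank_ℚ(R)=2; free=2−2=0
SNF(R) diag = [5, 10] → torsion [5, 10]

Answer: M ≅ ℤ/5 ⊕ ℤ/10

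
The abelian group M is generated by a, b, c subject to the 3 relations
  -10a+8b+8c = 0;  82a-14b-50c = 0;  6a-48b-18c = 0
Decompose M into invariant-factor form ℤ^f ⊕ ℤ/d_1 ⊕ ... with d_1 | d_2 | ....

rank_ℚ(R)=3; free=3−3=0
SNF(R) diag = [2, 6, 6] → torsion [2, 6, 6]

Answer: M ≅ ℤ/2 ⊕ ℤ/6 ⊕ ℤ/6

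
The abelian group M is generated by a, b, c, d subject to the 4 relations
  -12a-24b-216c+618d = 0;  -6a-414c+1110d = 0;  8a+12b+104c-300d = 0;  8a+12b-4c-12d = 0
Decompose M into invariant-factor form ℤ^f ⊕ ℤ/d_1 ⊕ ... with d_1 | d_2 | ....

Answer: M ≅ ℤ/2 ⊕ ℤ/6 ⊕ ℤ/12 ⊕ ℤ/36

Derivation:
rank_ℚ(R)=4; free=4−4=0
SNF(R) diag = [2, 6, 12, 36] → torsion [2, 6, 12, 36]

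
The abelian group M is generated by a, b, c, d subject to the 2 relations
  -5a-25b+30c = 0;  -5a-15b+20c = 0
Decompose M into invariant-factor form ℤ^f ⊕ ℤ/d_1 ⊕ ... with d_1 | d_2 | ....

rank_ℚ(R)=2; free=4−2=2
SNF(R) diag = [5, 10] → torsion [5, 10]

Answer: M ≅ ℤ^2 ⊕ ℤ/5 ⊕ ℤ/10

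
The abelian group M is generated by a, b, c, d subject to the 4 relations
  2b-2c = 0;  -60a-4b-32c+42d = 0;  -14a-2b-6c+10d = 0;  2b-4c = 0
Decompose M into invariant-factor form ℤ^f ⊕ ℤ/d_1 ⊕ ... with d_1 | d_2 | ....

rank_ℚ(R)=4; free=4−4=0
SNF(R) diag = [2, 2, 2, 6] → torsion [2, 2, 2, 6]

Answer: M ≅ ℤ/2 ⊕ ℤ/2 ⊕ ℤ/2 ⊕ ℤ/6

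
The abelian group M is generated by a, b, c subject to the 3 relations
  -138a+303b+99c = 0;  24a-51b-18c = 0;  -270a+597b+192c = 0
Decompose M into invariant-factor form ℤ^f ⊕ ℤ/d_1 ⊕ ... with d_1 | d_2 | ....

Answer: M ≅ ℤ/3 ⊕ ℤ/3 ⊕ ℤ/6

Derivation:
rank_ℚ(R)=3; free=3−3=0
SNF(R) diag = [3, 3, 6] → torsion [3, 3, 6]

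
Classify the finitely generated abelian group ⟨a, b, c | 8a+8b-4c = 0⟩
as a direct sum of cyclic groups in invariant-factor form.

rank_ℚ(R)=1; free=3−1=2
SNF(R) diag = [4] → torsion [4]

Answer: M ≅ ℤ^2 ⊕ ℤ/4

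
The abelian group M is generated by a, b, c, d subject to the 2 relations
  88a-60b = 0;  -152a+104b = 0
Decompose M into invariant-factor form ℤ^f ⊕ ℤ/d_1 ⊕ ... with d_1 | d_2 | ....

Answer: M ≅ ℤ^2 ⊕ ℤ/4 ⊕ ℤ/8

Derivation:
rank_ℚ(R)=2; free=4−2=2
SNF(R) diag = [4, 8] → torsion [4, 8]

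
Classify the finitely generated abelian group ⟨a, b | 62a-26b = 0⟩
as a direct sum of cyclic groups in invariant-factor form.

Answer: M ≅ ℤ^1 ⊕ ℤ/2

Derivation:
rank_ℚ(R)=1; free=2−1=1
SNF(R) diag = [2] → torsion [2]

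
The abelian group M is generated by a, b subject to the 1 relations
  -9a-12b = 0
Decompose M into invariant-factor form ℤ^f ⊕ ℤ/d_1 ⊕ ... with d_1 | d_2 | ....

Answer: M ≅ ℤ^1 ⊕ ℤ/3

Derivation:
rank_ℚ(R)=1; free=2−1=1
SNF(R) diag = [3] → torsion [3]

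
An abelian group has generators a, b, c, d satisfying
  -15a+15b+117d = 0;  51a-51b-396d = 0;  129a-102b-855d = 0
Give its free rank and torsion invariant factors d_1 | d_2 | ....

rank_ℚ(R)=3; free=4−3=1
SNF(R) diag = [3, 9, 27] → torsion [3, 9, 27]

Answer: M ≅ ℤ^1 ⊕ ℤ/3 ⊕ ℤ/9 ⊕ ℤ/27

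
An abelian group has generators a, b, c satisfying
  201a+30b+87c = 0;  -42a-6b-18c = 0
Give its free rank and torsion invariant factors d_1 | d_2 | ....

Answer: M ≅ ℤ^1 ⊕ ℤ/3 ⊕ ℤ/6

Derivation:
rank_ℚ(R)=2; free=3−2=1
SNF(R) diag = [3, 6] → torsion [3, 6]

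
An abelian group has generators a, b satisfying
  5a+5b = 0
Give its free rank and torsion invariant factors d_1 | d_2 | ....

rank_ℚ(R)=1; free=2−1=1
SNF(R) diag = [5] → torsion [5]

Answer: M ≅ ℤ^1 ⊕ ℤ/5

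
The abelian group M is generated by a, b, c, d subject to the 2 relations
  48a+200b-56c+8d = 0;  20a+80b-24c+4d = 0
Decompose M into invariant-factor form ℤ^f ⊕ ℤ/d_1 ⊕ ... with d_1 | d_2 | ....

Answer: M ≅ ℤ^2 ⊕ ℤ/4 ⊕ ℤ/8

Derivation:
rank_ℚ(R)=2; free=4−2=2
SNF(R) diag = [4, 8] → torsion [4, 8]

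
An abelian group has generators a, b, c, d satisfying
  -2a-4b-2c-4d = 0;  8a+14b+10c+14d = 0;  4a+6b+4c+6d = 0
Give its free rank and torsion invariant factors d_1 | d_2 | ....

rank_ℚ(R)=3; free=4−3=1
SNF(R) diag = [2, 2, 2] → torsion [2, 2, 2]

Answer: M ≅ ℤ^1 ⊕ ℤ/2 ⊕ ℤ/2 ⊕ ℤ/2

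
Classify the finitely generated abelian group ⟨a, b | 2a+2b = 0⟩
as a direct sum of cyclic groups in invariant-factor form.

Answer: M ≅ ℤ^1 ⊕ ℤ/2

Derivation:
rank_ℚ(R)=1; free=2−1=1
SNF(R) diag = [2] → torsion [2]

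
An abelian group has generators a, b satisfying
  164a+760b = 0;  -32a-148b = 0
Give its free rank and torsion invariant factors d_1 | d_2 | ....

Answer: M ≅ ℤ/4 ⊕ ℤ/12

Derivation:
rank_ℚ(R)=2; free=2−2=0
SNF(R) diag = [4, 12] → torsion [4, 12]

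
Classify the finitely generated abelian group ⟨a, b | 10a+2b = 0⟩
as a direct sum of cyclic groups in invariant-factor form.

Answer: M ≅ ℤ^1 ⊕ ℤ/2

Derivation:
rank_ℚ(R)=1; free=2−1=1
SNF(R) diag = [2] → torsion [2]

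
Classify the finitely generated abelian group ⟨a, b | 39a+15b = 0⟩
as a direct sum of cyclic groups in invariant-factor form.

rank_ℚ(R)=1; free=2−1=1
SNF(R) diag = [3] → torsion [3]

Answer: M ≅ ℤ^1 ⊕ ℤ/3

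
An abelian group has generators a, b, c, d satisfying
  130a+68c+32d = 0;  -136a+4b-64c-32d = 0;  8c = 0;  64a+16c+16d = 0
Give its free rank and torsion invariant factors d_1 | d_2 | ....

rank_ℚ(R)=4; free=4−4=0
SNF(R) diag = [2, 4, 8, 16] → torsion [2, 4, 8, 16]

Answer: M ≅ ℤ/2 ⊕ ℤ/4 ⊕ ℤ/8 ⊕ ℤ/16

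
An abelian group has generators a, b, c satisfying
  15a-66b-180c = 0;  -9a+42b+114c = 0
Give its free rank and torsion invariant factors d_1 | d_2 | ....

Answer: M ≅ ℤ^1 ⊕ ℤ/3 ⊕ ℤ/6

Derivation:
rank_ℚ(R)=2; free=3−2=1
SNF(R) diag = [3, 6] → torsion [3, 6]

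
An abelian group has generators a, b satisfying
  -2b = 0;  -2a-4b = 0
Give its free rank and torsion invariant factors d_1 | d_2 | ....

Answer: M ≅ ℤ/2 ⊕ ℤ/2

Derivation:
rank_ℚ(R)=2; free=2−2=0
SNF(R) diag = [2, 2] → torsion [2, 2]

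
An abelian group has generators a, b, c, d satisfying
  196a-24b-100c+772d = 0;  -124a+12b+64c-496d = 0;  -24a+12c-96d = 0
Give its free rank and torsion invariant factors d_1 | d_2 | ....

rank_ℚ(R)=3; free=4−3=1
SNF(R) diag = [4, 12, 12] → torsion [4, 12, 12]

Answer: M ≅ ℤ^1 ⊕ ℤ/4 ⊕ ℤ/12 ⊕ ℤ/12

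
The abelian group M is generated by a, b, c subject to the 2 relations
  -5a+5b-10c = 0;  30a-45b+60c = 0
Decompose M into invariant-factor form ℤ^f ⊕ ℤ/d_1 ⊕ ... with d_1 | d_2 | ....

rank_ℚ(R)=2; free=3−2=1
SNF(R) diag = [5, 15] → torsion [5, 15]

Answer: M ≅ ℤ^1 ⊕ ℤ/5 ⊕ ℤ/15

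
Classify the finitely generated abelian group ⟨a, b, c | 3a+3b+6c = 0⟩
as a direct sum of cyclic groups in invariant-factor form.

rank_ℚ(R)=1; free=3−1=2
SNF(R) diag = [3] → torsion [3]

Answer: M ≅ ℤ^2 ⊕ ℤ/3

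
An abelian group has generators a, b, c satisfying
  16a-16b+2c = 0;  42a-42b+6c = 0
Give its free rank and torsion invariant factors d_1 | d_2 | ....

Answer: M ≅ ℤ^1 ⊕ ℤ/2 ⊕ ℤ/6

Derivation:
rank_ℚ(R)=2; free=3−2=1
SNF(R) diag = [2, 6] → torsion [2, 6]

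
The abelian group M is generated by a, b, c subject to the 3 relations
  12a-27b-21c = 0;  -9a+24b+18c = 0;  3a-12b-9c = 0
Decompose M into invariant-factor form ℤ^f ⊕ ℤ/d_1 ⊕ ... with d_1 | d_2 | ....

Answer: M ≅ ℤ/3 ⊕ ℤ/3 ⊕ ℤ/3

Derivation:
rank_ℚ(R)=3; free=3−3=0
SNF(R) diag = [3, 3, 3] → torsion [3, 3, 3]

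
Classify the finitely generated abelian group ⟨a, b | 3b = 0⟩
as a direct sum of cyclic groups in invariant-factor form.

Answer: M ≅ ℤ^1 ⊕ ℤ/3

Derivation:
rank_ℚ(R)=1; free=2−1=1
SNF(R) diag = [3] → torsion [3]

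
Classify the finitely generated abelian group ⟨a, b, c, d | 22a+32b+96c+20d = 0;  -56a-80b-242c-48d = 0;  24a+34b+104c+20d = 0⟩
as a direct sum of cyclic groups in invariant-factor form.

rank_ℚ(R)=3; free=4−3=1
SNF(R) diag = [2, 2, 6] → torsion [2, 2, 6]

Answer: M ≅ ℤ^1 ⊕ ℤ/2 ⊕ ℤ/2 ⊕ ℤ/6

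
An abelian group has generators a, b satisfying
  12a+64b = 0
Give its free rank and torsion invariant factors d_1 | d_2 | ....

Answer: M ≅ ℤ^1 ⊕ ℤ/4

Derivation:
rank_ℚ(R)=1; free=2−1=1
SNF(R) diag = [4] → torsion [4]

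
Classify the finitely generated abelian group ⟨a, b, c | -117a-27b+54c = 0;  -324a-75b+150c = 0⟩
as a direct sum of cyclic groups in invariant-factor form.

rank_ℚ(R)=2; free=3−2=1
SNF(R) diag = [3, 9] → torsion [3, 9]

Answer: M ≅ ℤ^1 ⊕ ℤ/3 ⊕ ℤ/9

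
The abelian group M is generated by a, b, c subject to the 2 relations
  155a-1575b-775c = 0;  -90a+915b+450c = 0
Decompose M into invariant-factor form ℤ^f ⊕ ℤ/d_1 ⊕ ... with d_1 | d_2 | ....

rank_ℚ(R)=2; free=3−2=1
SNF(R) diag = [5, 15] → torsion [5, 15]

Answer: M ≅ ℤ^1 ⊕ ℤ/5 ⊕ ℤ/15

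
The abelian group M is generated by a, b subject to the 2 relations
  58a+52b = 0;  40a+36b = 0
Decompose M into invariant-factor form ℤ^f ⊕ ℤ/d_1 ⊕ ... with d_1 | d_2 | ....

Answer: M ≅ ℤ/2 ⊕ ℤ/4

Derivation:
rank_ℚ(R)=2; free=2−2=0
SNF(R) diag = [2, 4] → torsion [2, 4]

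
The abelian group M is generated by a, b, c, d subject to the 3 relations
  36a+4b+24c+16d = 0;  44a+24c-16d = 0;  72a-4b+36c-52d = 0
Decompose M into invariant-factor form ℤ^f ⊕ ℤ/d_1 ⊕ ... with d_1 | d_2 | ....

Answer: M ≅ ℤ^1 ⊕ ℤ/4 ⊕ ℤ/4 ⊕ ℤ/12

Derivation:
rank_ℚ(R)=3; free=4−3=1
SNF(R) diag = [4, 4, 12] → torsion [4, 4, 12]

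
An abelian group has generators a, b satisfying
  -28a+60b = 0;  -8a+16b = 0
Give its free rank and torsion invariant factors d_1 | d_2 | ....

Answer: M ≅ ℤ/4 ⊕ ℤ/8

Derivation:
rank_ℚ(R)=2; free=2−2=0
SNF(R) diag = [4, 8] → torsion [4, 8]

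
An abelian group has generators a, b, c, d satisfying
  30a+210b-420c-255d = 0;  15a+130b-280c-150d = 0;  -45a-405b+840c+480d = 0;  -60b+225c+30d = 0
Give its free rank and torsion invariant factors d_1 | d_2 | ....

Answer: M ≅ ℤ/5 ⊕ ℤ/15 ⊕ ℤ/15 ⊕ ℤ/45

Derivation:
rank_ℚ(R)=4; free=4−4=0
SNF(R) diag = [5, 15, 15, 45] → torsion [5, 15, 15, 45]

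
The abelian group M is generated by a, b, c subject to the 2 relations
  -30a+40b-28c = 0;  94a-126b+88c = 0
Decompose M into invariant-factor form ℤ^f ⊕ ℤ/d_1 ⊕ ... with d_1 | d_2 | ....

Answer: M ≅ ℤ^1 ⊕ ℤ/2 ⊕ ℤ/2

Derivation:
rank_ℚ(R)=2; free=3−2=1
SNF(R) diag = [2, 2] → torsion [2, 2]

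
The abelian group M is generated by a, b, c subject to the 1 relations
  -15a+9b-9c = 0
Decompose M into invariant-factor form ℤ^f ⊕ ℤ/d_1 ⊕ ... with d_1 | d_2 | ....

rank_ℚ(R)=1; free=3−1=2
SNF(R) diag = [3] → torsion [3]

Answer: M ≅ ℤ^2 ⊕ ℤ/3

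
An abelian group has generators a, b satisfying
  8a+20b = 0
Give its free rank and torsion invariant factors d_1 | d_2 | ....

rank_ℚ(R)=1; free=2−1=1
SNF(R) diag = [4] → torsion [4]

Answer: M ≅ ℤ^1 ⊕ ℤ/4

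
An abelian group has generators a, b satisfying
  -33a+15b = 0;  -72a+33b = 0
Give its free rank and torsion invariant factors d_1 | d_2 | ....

Answer: M ≅ ℤ/3 ⊕ ℤ/3

Derivation:
rank_ℚ(R)=2; free=2−2=0
SNF(R) diag = [3, 3] → torsion [3, 3]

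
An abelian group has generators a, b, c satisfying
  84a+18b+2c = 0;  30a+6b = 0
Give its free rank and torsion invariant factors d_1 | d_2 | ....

rank_ℚ(R)=2; free=3−2=1
SNF(R) diag = [2, 6] → torsion [2, 6]

Answer: M ≅ ℤ^1 ⊕ ℤ/2 ⊕ ℤ/6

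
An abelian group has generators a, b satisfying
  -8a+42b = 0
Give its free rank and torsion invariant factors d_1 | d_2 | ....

Answer: M ≅ ℤ^1 ⊕ ℤ/2

Derivation:
rank_ℚ(R)=1; free=2−1=1
SNF(R) diag = [2] → torsion [2]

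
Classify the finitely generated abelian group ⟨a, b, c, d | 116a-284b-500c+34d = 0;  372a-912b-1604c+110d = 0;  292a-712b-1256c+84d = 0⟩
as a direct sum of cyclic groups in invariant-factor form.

Answer: M ≅ ℤ^1 ⊕ ℤ/2 ⊕ ℤ/4 ⊕ ℤ/12

Derivation:
rank_ℚ(R)=3; free=4−3=1
SNF(R) diag = [2, 4, 12] → torsion [2, 4, 12]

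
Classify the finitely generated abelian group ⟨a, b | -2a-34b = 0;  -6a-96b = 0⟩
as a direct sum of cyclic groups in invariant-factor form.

rank_ℚ(R)=2; free=2−2=0
SNF(R) diag = [2, 6] → torsion [2, 6]

Answer: M ≅ ℤ/2 ⊕ ℤ/6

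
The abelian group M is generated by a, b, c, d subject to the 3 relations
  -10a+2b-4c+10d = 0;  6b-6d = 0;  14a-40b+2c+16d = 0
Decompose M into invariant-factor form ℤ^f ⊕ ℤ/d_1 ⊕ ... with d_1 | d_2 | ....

rank_ℚ(R)=3; free=4−3=1
SNF(R) diag = [2, 6, 18] → torsion [2, 6, 18]

Answer: M ≅ ℤ^1 ⊕ ℤ/2 ⊕ ℤ/6 ⊕ ℤ/18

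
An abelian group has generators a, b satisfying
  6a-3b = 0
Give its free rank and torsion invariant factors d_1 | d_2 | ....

rank_ℚ(R)=1; free=2−1=1
SNF(R) diag = [3] → torsion [3]

Answer: M ≅ ℤ^1 ⊕ ℤ/3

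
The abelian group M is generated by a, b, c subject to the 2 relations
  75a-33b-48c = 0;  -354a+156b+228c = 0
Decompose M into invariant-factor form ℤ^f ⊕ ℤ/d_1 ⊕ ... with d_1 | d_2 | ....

Answer: M ≅ ℤ^1 ⊕ ℤ/3 ⊕ ℤ/6

Derivation:
rank_ℚ(R)=2; free=3−2=1
SNF(R) diag = [3, 6] → torsion [3, 6]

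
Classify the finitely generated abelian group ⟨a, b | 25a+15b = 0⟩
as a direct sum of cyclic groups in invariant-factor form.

Answer: M ≅ ℤ^1 ⊕ ℤ/5

Derivation:
rank_ℚ(R)=1; free=2−1=1
SNF(R) diag = [5] → torsion [5]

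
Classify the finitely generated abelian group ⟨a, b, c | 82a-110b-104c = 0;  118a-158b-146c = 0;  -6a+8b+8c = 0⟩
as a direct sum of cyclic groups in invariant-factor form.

rank_ℚ(R)=3; free=3−3=0
SNF(R) diag = [2, 2, 6] → torsion [2, 2, 6]

Answer: M ≅ ℤ/2 ⊕ ℤ/2 ⊕ ℤ/6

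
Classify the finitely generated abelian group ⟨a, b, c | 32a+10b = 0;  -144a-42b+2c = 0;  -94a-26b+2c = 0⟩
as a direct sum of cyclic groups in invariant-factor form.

rank_ℚ(R)=3; free=3−3=0
SNF(R) diag = [2, 2, 6] → torsion [2, 2, 6]

Answer: M ≅ ℤ/2 ⊕ ℤ/2 ⊕ ℤ/6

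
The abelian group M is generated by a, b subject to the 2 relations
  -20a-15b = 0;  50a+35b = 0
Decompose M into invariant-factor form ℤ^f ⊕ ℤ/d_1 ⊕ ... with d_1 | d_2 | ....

Answer: M ≅ ℤ/5 ⊕ ℤ/10

Derivation:
rank_ℚ(R)=2; free=2−2=0
SNF(R) diag = [5, 10] → torsion [5, 10]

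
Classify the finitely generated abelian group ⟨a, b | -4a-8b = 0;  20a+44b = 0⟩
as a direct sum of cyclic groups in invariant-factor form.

Answer: M ≅ ℤ/4 ⊕ ℤ/4

Derivation:
rank_ℚ(R)=2; free=2−2=0
SNF(R) diag = [4, 4] → torsion [4, 4]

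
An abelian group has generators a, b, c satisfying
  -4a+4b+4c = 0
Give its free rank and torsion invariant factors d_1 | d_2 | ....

Answer: M ≅ ℤ^2 ⊕ ℤ/4

Derivation:
rank_ℚ(R)=1; free=3−1=2
SNF(R) diag = [4] → torsion [4]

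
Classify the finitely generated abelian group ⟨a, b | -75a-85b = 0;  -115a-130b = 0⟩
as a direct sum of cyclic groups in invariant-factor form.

Answer: M ≅ ℤ/5 ⊕ ℤ/5

Derivation:
rank_ℚ(R)=2; free=2−2=0
SNF(R) diag = [5, 5] → torsion [5, 5]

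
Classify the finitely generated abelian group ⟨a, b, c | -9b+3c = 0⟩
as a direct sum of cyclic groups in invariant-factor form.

Answer: M ≅ ℤ^2 ⊕ ℤ/3

Derivation:
rank_ℚ(R)=1; free=3−1=2
SNF(R) diag = [3] → torsion [3]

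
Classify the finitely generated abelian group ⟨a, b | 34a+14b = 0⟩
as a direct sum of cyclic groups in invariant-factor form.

rank_ℚ(R)=1; free=2−1=1
SNF(R) diag = [2] → torsion [2]

Answer: M ≅ ℤ^1 ⊕ ℤ/2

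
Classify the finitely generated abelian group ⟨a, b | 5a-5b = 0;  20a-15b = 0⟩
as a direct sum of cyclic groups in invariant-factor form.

Answer: M ≅ ℤ/5 ⊕ ℤ/5

Derivation:
rank_ℚ(R)=2; free=2−2=0
SNF(R) diag = [5, 5] → torsion [5, 5]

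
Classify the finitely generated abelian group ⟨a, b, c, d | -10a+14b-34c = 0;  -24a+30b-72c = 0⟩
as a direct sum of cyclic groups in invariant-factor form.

rank_ℚ(R)=2; free=4−2=2
SNF(R) diag = [2, 6] → torsion [2, 6]

Answer: M ≅ ℤ^2 ⊕ ℤ/2 ⊕ ℤ/6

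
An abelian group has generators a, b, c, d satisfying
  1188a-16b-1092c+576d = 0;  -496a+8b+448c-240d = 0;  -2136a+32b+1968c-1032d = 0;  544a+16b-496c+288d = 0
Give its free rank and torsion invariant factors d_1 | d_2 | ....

rank_ℚ(R)=4; free=4−4=0
SNF(R) diag = [4, 8, 24, 48] → torsion [4, 8, 24, 48]

Answer: M ≅ ℤ/4 ⊕ ℤ/8 ⊕ ℤ/24 ⊕ ℤ/48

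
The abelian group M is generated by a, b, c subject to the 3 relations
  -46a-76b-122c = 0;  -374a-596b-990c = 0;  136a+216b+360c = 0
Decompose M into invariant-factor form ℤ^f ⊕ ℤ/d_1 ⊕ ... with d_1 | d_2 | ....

Answer: M ≅ ℤ/2 ⊕ ℤ/4 ⊕ ℤ/8

Derivation:
rank_ℚ(R)=3; free=3−3=0
SNF(R) diag = [2, 4, 8] → torsion [2, 4, 8]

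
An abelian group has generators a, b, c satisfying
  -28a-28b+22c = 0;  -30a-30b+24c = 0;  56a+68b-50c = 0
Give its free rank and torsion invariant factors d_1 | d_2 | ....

Answer: M ≅ ℤ/2 ⊕ ℤ/6 ⊕ ℤ/12

Derivation:
rank_ℚ(R)=3; free=3−3=0
SNF(R) diag = [2, 6, 12] → torsion [2, 6, 12]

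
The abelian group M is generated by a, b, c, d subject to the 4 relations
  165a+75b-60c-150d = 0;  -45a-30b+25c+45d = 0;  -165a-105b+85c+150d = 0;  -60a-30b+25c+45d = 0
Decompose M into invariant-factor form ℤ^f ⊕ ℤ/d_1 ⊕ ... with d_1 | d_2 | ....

Answer: M ≅ ℤ/5 ⊕ ℤ/15 ⊕ ℤ/15 ⊕ ℤ/45

Derivation:
rank_ℚ(R)=4; free=4−4=0
SNF(R) diag = [5, 15, 15, 45] → torsion [5, 15, 15, 45]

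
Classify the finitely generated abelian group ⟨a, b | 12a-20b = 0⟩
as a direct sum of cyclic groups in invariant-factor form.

Answer: M ≅ ℤ^1 ⊕ ℤ/4

Derivation:
rank_ℚ(R)=1; free=2−1=1
SNF(R) diag = [4] → torsion [4]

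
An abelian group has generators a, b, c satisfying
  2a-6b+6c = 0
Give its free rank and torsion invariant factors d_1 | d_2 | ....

rank_ℚ(R)=1; free=3−1=2
SNF(R) diag = [2] → torsion [2]

Answer: M ≅ ℤ^2 ⊕ ℤ/2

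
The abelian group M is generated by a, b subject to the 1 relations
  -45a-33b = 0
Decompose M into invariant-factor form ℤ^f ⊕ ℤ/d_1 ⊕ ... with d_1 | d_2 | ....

Answer: M ≅ ℤ^1 ⊕ ℤ/3

Derivation:
rank_ℚ(R)=1; free=2−1=1
SNF(R) diag = [3] → torsion [3]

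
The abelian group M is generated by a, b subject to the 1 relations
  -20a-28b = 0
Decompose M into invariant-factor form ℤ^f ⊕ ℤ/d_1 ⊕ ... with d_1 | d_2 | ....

rank_ℚ(R)=1; free=2−1=1
SNF(R) diag = [4] → torsion [4]

Answer: M ≅ ℤ^1 ⊕ ℤ/4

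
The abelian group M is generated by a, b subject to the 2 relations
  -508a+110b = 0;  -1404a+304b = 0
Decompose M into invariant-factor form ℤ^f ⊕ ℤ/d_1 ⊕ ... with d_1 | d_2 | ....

Answer: M ≅ ℤ/2 ⊕ ℤ/4

Derivation:
rank_ℚ(R)=2; free=2−2=0
SNF(R) diag = [2, 4] → torsion [2, 4]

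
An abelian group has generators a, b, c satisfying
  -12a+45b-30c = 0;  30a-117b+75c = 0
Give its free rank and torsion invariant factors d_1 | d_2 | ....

rank_ℚ(R)=2; free=3−2=1
SNF(R) diag = [3, 9] → torsion [3, 9]

Answer: M ≅ ℤ^1 ⊕ ℤ/3 ⊕ ℤ/9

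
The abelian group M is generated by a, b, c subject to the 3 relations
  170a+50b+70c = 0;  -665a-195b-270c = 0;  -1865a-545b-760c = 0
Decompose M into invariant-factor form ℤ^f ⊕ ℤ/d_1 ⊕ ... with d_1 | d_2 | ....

rank_ℚ(R)=3; free=3−3=0
SNF(R) diag = [5, 10, 30] → torsion [5, 10, 30]

Answer: M ≅ ℤ/5 ⊕ ℤ/10 ⊕ ℤ/30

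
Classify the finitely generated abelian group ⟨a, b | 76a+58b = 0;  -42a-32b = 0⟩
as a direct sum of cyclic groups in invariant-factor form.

Answer: M ≅ ℤ/2 ⊕ ℤ/2

Derivation:
rank_ℚ(R)=2; free=2−2=0
SNF(R) diag = [2, 2] → torsion [2, 2]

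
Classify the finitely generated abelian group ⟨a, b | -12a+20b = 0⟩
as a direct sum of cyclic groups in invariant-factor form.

rank_ℚ(R)=1; free=2−1=1
SNF(R) diag = [4] → torsion [4]

Answer: M ≅ ℤ^1 ⊕ ℤ/4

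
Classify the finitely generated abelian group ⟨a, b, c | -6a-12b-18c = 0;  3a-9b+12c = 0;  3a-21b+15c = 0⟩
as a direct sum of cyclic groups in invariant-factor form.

rank_ℚ(R)=3; free=3−3=0
SNF(R) diag = [3, 3, 6] → torsion [3, 3, 6]

Answer: M ≅ ℤ/3 ⊕ ℤ/3 ⊕ ℤ/6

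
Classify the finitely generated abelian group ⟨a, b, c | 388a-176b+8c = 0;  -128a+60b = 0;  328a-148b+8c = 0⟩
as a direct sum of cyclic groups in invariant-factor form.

rank_ℚ(R)=3; free=3−3=0
SNF(R) diag = [4, 4, 8] → torsion [4, 4, 8]

Answer: M ≅ ℤ/4 ⊕ ℤ/4 ⊕ ℤ/8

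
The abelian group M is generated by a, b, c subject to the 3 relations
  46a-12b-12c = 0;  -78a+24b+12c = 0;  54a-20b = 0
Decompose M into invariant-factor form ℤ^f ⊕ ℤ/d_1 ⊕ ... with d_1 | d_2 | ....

rank_ℚ(R)=3; free=3−3=0
SNF(R) diag = [2, 4, 12] → torsion [2, 4, 12]

Answer: M ≅ ℤ/2 ⊕ ℤ/4 ⊕ ℤ/12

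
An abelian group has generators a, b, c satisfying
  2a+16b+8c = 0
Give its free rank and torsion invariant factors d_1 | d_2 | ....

rank_ℚ(R)=1; free=3−1=2
SNF(R) diag = [2] → torsion [2]

Answer: M ≅ ℤ^2 ⊕ ℤ/2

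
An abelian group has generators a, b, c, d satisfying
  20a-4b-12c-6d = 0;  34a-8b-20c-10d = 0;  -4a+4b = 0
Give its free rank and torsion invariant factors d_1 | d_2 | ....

rank_ℚ(R)=3; free=4−3=1
SNF(R) diag = [2, 2, 4] → torsion [2, 2, 4]

Answer: M ≅ ℤ^1 ⊕ ℤ/2 ⊕ ℤ/2 ⊕ ℤ/4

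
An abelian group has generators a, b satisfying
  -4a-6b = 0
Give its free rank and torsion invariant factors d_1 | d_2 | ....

Answer: M ≅ ℤ^1 ⊕ ℤ/2

Derivation:
rank_ℚ(R)=1; free=2−1=1
SNF(R) diag = [2] → torsion [2]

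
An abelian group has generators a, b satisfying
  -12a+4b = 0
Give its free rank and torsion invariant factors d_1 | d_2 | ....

Answer: M ≅ ℤ^1 ⊕ ℤ/4

Derivation:
rank_ℚ(R)=1; free=2−1=1
SNF(R) diag = [4] → torsion [4]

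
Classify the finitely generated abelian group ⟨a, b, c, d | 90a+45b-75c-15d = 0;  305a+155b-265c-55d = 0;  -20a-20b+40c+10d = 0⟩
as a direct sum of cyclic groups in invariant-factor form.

Answer: M ≅ ℤ^1 ⊕ ℤ/5 ⊕ ℤ/15 ⊕ ℤ/30

Derivation:
rank_ℚ(R)=3; free=4−3=1
SNF(R) diag = [5, 15, 30] → torsion [5, 15, 30]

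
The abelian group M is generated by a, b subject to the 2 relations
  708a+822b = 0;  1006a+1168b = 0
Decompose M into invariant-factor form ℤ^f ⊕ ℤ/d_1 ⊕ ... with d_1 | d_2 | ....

Answer: M ≅ ℤ/2 ⊕ ℤ/6

Derivation:
rank_ℚ(R)=2; free=2−2=0
SNF(R) diag = [2, 6] → torsion [2, 6]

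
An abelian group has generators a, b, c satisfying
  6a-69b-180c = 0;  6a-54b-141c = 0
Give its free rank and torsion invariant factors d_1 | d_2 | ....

rank_ℚ(R)=2; free=3−2=1
SNF(R) diag = [3, 3] → torsion [3, 3]

Answer: M ≅ ℤ^1 ⊕ ℤ/3 ⊕ ℤ/3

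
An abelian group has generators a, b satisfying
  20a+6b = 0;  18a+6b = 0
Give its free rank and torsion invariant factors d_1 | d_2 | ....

rank_ℚ(R)=2; free=2−2=0
SNF(R) diag = [2, 6] → torsion [2, 6]

Answer: M ≅ ℤ/2 ⊕ ℤ/6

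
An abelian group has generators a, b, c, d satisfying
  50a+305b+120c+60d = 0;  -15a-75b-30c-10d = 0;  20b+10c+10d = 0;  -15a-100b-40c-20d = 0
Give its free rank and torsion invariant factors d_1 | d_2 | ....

rank_ℚ(R)=4; free=4−4=0
SNF(R) diag = [5, 5, 10, 20] → torsion [5, 5, 10, 20]

Answer: M ≅ ℤ/5 ⊕ ℤ/5 ⊕ ℤ/10 ⊕ ℤ/20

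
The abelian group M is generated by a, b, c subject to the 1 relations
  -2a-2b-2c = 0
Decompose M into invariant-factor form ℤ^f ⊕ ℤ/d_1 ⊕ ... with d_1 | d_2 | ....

rank_ℚ(R)=1; free=3−1=2
SNF(R) diag = [2] → torsion [2]

Answer: M ≅ ℤ^2 ⊕ ℤ/2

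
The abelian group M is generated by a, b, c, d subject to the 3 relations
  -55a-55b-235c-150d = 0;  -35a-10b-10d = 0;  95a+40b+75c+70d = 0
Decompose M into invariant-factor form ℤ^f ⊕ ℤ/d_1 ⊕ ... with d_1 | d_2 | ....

rank_ℚ(R)=3; free=4−3=1
SNF(R) diag = [5, 5, 15] → torsion [5, 5, 15]

Answer: M ≅ ℤ^1 ⊕ ℤ/5 ⊕ ℤ/5 ⊕ ℤ/15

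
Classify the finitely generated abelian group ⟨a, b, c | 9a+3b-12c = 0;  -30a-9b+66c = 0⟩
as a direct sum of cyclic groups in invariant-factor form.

Answer: M ≅ ℤ^1 ⊕ ℤ/3 ⊕ ℤ/3

Derivation:
rank_ℚ(R)=2; free=3−2=1
SNF(R) diag = [3, 3] → torsion [3, 3]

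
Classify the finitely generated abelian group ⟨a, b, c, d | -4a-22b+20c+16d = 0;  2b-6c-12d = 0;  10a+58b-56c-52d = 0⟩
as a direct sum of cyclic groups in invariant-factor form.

Answer: M ≅ ℤ^1 ⊕ ℤ/2 ⊕ ℤ/2 ⊕ ℤ/6

Derivation:
rank_ℚ(R)=3; free=4−3=1
SNF(R) diag = [2, 2, 6] → torsion [2, 2, 6]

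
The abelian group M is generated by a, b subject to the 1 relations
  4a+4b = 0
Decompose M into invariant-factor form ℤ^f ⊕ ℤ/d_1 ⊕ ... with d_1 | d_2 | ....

rank_ℚ(R)=1; free=2−1=1
SNF(R) diag = [4] → torsion [4]

Answer: M ≅ ℤ^1 ⊕ ℤ/4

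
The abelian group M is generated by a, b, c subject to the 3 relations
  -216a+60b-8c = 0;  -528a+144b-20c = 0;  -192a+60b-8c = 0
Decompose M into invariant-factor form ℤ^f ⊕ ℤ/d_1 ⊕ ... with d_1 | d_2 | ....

rank_ℚ(R)=3; free=3−3=0
SNF(R) diag = [4, 12, 24] → torsion [4, 12, 24]

Answer: M ≅ ℤ/4 ⊕ ℤ/12 ⊕ ℤ/24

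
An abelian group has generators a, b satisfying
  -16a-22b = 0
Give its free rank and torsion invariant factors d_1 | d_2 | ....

Answer: M ≅ ℤ^1 ⊕ ℤ/2

Derivation:
rank_ℚ(R)=1; free=2−1=1
SNF(R) diag = [2] → torsion [2]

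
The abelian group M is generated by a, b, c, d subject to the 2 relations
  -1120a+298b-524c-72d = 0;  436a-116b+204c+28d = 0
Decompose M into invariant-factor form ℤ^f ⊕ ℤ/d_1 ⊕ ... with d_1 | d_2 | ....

rank_ℚ(R)=2; free=4−2=2
SNF(R) diag = [2, 4] → torsion [2, 4]

Answer: M ≅ ℤ^2 ⊕ ℤ/2 ⊕ ℤ/4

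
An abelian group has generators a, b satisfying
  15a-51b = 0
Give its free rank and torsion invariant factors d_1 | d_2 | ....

Answer: M ≅ ℤ^1 ⊕ ℤ/3

Derivation:
rank_ℚ(R)=1; free=2−1=1
SNF(R) diag = [3] → torsion [3]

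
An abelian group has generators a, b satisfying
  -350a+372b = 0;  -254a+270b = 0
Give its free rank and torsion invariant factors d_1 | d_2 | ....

Answer: M ≅ ℤ/2 ⊕ ℤ/6

Derivation:
rank_ℚ(R)=2; free=2−2=0
SNF(R) diag = [2, 6] → torsion [2, 6]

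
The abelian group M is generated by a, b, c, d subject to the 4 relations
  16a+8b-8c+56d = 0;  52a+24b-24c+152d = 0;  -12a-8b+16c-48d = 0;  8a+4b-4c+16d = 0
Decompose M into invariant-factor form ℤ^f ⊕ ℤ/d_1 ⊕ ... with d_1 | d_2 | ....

Answer: M ≅ ℤ/4 ⊕ ℤ/4 ⊕ ℤ/8 ⊕ ℤ/24

Derivation:
rank_ℚ(R)=4; free=4−4=0
SNF(R) diag = [4, 4, 8, 24] → torsion [4, 4, 8, 24]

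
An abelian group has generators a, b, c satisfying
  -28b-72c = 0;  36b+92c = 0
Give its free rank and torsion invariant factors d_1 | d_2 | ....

Answer: M ≅ ℤ^1 ⊕ ℤ/4 ⊕ ℤ/4

Derivation:
rank_ℚ(R)=2; free=3−2=1
SNF(R) diag = [4, 4] → torsion [4, 4]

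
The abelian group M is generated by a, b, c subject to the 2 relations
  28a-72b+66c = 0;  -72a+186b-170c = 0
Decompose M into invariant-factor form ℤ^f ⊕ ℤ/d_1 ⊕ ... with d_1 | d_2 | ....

rank_ℚ(R)=2; free=3−2=1
SNF(R) diag = [2, 2] → torsion [2, 2]

Answer: M ≅ ℤ^1 ⊕ ℤ/2 ⊕ ℤ/2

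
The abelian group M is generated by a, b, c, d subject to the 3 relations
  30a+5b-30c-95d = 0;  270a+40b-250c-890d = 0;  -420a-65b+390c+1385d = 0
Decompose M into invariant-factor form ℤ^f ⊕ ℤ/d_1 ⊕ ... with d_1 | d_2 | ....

Answer: M ≅ ℤ^1 ⊕ ℤ/5 ⊕ ℤ/10 ⊕ ℤ/30

Derivation:
rank_ℚ(R)=3; free=4−3=1
SNF(R) diag = [5, 10, 30] → torsion [5, 10, 30]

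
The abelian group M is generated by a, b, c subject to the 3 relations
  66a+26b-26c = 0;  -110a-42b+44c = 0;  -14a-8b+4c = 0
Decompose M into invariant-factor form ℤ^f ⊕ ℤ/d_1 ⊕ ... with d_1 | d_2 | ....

Answer: M ≅ ℤ/2 ⊕ ℤ/2 ⊕ ℤ/6

Derivation:
rank_ℚ(R)=3; free=3−3=0
SNF(R) diag = [2, 2, 6] → torsion [2, 2, 6]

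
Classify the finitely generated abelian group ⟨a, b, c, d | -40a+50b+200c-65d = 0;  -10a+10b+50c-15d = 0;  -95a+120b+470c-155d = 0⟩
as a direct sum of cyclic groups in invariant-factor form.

rank_ℚ(R)=3; free=4−3=1
SNF(R) diag = [5, 5, 10] → torsion [5, 5, 10]

Answer: M ≅ ℤ^1 ⊕ ℤ/5 ⊕ ℤ/5 ⊕ ℤ/10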